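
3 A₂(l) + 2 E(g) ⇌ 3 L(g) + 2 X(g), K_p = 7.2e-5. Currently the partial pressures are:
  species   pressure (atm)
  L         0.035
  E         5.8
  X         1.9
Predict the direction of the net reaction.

(A₂ is a pure liquid — omitted from Q_p.)
Q_p = P(L)³·P(X)² / P(E)² = (0.035)³·(1.9)² / (5.8)² = 4.6e-6
Q_p = 4.6e-6 < K_p = 7.2e-5, so the forward reaction proceeds.

in the forward direction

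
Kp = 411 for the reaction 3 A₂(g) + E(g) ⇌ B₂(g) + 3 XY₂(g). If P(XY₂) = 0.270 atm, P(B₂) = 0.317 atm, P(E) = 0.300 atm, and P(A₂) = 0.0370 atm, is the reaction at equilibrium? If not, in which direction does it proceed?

Qp = P(B₂)·P(XY₂)³ / (P(A₂)³·P(E)) = (0.317)·(0.270)³ / ((0.0370)³·(0.300)) = 411
Qp = 411 = Kp, so the system is already at equilibrium.

neither direction; the system is at equilibrium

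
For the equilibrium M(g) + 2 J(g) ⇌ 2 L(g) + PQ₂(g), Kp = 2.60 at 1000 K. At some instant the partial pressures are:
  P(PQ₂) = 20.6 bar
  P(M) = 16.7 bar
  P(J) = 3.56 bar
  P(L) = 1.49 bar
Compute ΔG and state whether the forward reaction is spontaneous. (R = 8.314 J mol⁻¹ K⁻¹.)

Qp = P(L)²·P(PQ₂) / (P(M)·P(J)²) = (1.49)²·(20.6) / ((16.7)·(3.56)²) = 0.216
ΔG = RT ln(Qp/Kp) = (8.314 J mol⁻¹ K⁻¹)(1000 K) × ln(0.216/2.60)
   = (8.314 kJ/mol)(-2.488) = -20.7 kJ/mol
ΔG < 0, so the forward reaction is spontaneous (proceeds forward).

ΔG = -20.7 kJ/mol; the forward reaction is spontaneous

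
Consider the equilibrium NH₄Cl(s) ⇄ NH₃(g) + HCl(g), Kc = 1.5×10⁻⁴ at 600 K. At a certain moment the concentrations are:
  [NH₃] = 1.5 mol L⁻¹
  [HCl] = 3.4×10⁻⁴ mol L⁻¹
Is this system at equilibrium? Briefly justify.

(NH₄Cl is a pure solid — omitted from Qc.)
Qc = [NH₃]·[HCl] = (1.5)·(3.4×10⁻⁴) = 5.1×10⁻⁴
Qc = 5.1×10⁻⁴ > Kc = 1.5×10⁻⁴: net reverse reaction.

no; Q > K, reaction proceeds in reverse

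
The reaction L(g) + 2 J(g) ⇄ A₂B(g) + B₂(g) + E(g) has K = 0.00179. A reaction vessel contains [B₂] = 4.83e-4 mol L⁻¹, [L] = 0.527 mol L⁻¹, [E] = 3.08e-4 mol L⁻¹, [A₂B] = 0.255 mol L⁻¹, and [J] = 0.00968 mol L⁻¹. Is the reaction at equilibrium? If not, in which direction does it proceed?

Q = [A₂B]·[B₂]·[E] / ([L]·[J]²) = (0.255)·(4.83e-4)·(3.08e-4) / ((0.527)·(0.00968)²) = 7.68e-4
Q = 7.68e-4 < K = 0.00179, so the forward reaction proceeds.

forward (toward products)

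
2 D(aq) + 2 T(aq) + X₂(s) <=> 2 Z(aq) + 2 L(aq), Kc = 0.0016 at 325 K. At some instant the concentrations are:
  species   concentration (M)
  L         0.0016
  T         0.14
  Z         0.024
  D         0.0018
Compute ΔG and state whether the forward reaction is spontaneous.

(X₂ is a pure solid — omitted from Qc.)
Qc = [Z]²·[L]² / ([D]²·[T]²) = (0.024)²·(0.0016)² / ((0.0018)²·(0.14)²) = 0.0232
ΔG = RT ln(Qc/Kc) = (8.314 J mol⁻¹ K⁻¹)(325 K) × ln(0.0232/0.0016)
   = (2.702 kJ/mol)(2.674) = 7.23 kJ/mol
ΔG > 0, so the forward reaction is non-spontaneous (proceeds in reverse).

ΔG = 7.23 kJ/mol; the forward reaction is non-spontaneous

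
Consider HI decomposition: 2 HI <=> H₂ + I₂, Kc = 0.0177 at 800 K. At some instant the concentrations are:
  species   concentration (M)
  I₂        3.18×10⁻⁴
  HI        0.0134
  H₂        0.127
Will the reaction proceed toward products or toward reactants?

reverse (toward reactants)

Qc = [H₂]·[I₂] / [HI]² = (0.127)·(3.18×10⁻⁴) / (0.0134)² = 0.225
Qc = 0.225 > Kc = 0.0177, so the reverse reaction proceeds.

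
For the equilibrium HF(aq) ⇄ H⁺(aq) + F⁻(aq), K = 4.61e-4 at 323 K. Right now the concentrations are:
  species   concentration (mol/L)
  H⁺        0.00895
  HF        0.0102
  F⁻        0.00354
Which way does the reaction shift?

Q = [H⁺]·[F⁻] / [HF] = (0.00895)·(0.00354) / (0.0102) = 0.00311
Q = 0.00311 > K = 4.61e-4, so the reverse reaction proceeds.

to the left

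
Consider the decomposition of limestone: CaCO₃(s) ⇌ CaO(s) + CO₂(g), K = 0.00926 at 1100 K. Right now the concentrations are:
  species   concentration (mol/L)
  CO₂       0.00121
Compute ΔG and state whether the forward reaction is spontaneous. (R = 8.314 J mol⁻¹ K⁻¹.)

ΔG = -18.6 kJ/mol; the forward reaction is spontaneous

(CaCO₃, CaO are pure solids — omitted from Q.)
Q = [CO₂] = 0.00121
ΔG = RT ln(Q/K) = (8.314 J mol⁻¹ K⁻¹)(1100 K) × ln(0.00121/0.00926)
   = (9.145 kJ/mol)(-2.035) = -18.6 kJ/mol
ΔG < 0, so the forward reaction is spontaneous (proceeds forward).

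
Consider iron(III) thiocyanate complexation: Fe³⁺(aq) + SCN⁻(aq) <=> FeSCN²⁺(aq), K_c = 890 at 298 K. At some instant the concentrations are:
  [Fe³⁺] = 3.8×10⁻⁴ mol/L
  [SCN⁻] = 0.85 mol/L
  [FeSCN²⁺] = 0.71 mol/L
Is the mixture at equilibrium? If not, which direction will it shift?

Q_c = [FeSCN²⁺] / ([Fe³⁺]·[SCN⁻]) = (0.71) / ((3.8×10⁻⁴)·(0.85)) = 2200
Q_c = 2200 > K_c = 890: net reverse reaction.

no; Q > K, reaction proceeds in reverse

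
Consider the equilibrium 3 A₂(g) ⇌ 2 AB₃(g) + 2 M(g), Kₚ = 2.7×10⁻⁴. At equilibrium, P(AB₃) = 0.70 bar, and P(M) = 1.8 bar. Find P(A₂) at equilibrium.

P(A₂) = 18 bar

At equilibrium, Kₚ = P(AB₃)²·P(M)² / P(A₂)³ = 2.7×10⁻⁴.
(0.70)²·(1.8)² / (P(A₂))³ = 2.7×10⁻⁴
P(A₂)³ = 5880 ⇒ P(A₂) = 18 bar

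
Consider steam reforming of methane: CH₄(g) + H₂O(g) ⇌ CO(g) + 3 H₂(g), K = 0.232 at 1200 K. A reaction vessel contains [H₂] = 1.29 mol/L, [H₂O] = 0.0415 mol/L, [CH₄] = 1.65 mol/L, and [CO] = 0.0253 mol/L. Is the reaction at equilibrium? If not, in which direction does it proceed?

Q = [CO]·[H₂]³ / ([CH₄]·[H₂O]) = (0.0253)·(1.29)³ / ((1.65)·(0.0415)) = 0.793
Q = 0.793 > K = 0.232, so the reverse reaction proceeds.

to the left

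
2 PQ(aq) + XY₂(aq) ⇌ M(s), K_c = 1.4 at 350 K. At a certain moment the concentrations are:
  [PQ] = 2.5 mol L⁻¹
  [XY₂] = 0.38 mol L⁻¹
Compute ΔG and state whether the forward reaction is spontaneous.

(M is a pure solid — omitted from Q_c.)
Q_c = 1 / ([PQ]²·[XY₂]) = 1 / ((2.5)²·(0.38)) = 0.421
ΔG = RT ln(Q_c/K_c) = (8.314 J mol⁻¹ K⁻¹)(350 K) × ln(0.421/1.4)
   = (2.910 kJ/mol)(-1.202) = -3.50 kJ/mol
ΔG < 0, so the forward reaction is spontaneous (proceeds forward).

ΔG = -3.50 kJ/mol; the forward reaction is spontaneous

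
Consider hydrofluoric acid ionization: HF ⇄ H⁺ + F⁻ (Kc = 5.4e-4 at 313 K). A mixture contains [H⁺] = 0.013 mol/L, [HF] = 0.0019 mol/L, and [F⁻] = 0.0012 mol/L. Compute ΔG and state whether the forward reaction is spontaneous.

ΔG = 7.08 kJ/mol; the forward reaction is non-spontaneous

Qc = [H⁺]·[F⁻] / [HF] = (0.013)·(0.0012) / (0.0019) = 0.00821
ΔG = RT ln(Qc/Kc) = (8.314 J mol⁻¹ K⁻¹)(313 K) × ln(0.00821/5.4e-4)
   = (2.602 kJ/mol)(2.722) = 7.08 kJ/mol
ΔG > 0, so the forward reaction is non-spontaneous (proceeds in reverse).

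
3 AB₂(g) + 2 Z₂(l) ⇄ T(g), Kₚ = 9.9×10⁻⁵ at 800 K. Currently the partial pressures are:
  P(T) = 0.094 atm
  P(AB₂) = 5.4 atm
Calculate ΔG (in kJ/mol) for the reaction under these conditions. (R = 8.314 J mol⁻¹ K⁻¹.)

ΔG = 12.0 kJ/mol

(Z₂ is a pure liquid — omitted from Qₚ.)
Qₚ = P(T) / P(AB₂)³ = (0.094) / (5.4)³ = 5.97×10⁻⁴
ΔG = RT ln(Qₚ/Kₚ) = (8.314 J mol⁻¹ K⁻¹)(800 K) × ln(5.97×10⁻⁴/9.9×10⁻⁵)
   = (6.651 kJ/mol)(1.797) = 12.0 kJ/mol
ΔG > 0, so the forward reaction is non-spontaneous (proceeds in reverse).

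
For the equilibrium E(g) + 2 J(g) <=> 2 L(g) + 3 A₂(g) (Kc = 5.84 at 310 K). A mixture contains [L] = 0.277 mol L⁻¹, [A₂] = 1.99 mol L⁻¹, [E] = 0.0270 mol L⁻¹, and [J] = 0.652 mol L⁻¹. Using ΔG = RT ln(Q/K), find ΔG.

ΔG = 5.67 kJ/mol

Qc = [L]²·[A₂]³ / ([E]·[J]²) = (0.277)²·(1.99)³ / ((0.0270)·(0.652)²) = 52.7
ΔG = RT ln(Qc/Kc) = (8.314 J mol⁻¹ K⁻¹)(310 K) × ln(52.7/5.84)
   = (2.577 kJ/mol)(2.200) = 5.67 kJ/mol
ΔG > 0, so the forward reaction is non-spontaneous (proceeds in reverse).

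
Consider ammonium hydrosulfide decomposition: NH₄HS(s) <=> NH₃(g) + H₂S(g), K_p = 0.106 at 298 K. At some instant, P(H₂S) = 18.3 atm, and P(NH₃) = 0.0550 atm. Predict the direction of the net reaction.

(NH₄HS is a pure solid — omitted from Q_p.)
Q_p = P(NH₃)·P(H₂S) = (0.0550)·(18.3) = 1.01
Q_p = 1.01 > K_p = 0.106, so the reverse reaction proceeds.

toward reactants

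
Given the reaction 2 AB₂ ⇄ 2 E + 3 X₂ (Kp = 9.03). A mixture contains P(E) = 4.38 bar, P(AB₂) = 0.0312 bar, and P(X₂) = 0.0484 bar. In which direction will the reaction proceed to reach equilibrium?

toward products

Qp = P(E)²·P(X₂)³ / P(AB₂)² = (4.38)²·(0.0484)³ / (0.0312)² = 2.23
Qp = 2.23 < Kp = 9.03, so the forward reaction proceeds.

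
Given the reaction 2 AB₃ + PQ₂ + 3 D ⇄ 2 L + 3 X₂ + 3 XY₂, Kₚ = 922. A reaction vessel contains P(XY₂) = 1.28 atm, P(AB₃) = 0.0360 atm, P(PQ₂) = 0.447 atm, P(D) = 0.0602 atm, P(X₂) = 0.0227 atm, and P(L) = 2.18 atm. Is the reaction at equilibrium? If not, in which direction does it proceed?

neither direction; the system is at equilibrium

Qₚ = P(L)²·P(X₂)³·P(XY₂)³ / (P(AB₃)²·P(PQ₂)·P(D)³) = (2.18)²·(0.0227)³·(1.28)³ / ((0.0360)²·(0.447)·(0.0602)³) = 922
Qₚ = 922 = Kₚ, so the system is already at equilibrium.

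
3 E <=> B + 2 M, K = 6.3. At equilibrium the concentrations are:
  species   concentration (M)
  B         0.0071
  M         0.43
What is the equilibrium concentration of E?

[E] = 0.059 M

At equilibrium, K = [B]·[M]² / [E]³ = 6.3.
(0.0071)·(0.43)² / ([E])³ = 6.3
[E]³ = 2.08e-4 ⇒ [E] = 0.059 M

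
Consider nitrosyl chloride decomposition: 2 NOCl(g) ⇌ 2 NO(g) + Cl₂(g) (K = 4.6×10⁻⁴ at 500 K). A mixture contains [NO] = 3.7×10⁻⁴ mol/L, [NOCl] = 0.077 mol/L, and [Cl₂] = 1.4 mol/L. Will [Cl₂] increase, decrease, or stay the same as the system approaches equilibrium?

increase

Q = [NO]²·[Cl₂] / [NOCl]² = (3.7×10⁻⁴)²·(1.4) / (0.077)² = 3.2×10⁻⁵
Q = 3.2×10⁻⁵ < K = 4.6×10⁻⁴: net forward reaction.
Cl₂ is a product, so it increases.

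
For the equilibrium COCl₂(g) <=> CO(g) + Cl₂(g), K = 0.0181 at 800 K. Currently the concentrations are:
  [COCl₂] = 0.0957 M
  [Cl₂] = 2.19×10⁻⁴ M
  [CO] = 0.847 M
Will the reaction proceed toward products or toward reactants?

Q = [CO]·[Cl₂] / [COCl₂] = (0.847)·(2.19×10⁻⁴) / (0.0957) = 0.00194
Q = 0.00194 < K = 0.0181, so the forward reaction proceeds.

forward (toward products)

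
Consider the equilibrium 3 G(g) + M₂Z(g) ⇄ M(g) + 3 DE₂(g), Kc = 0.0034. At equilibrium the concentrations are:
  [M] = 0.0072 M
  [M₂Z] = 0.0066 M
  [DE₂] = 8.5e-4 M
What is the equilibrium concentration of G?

[G] = 0.0058 M

At equilibrium, Kc = [M]·[DE₂]³ / ([G]³·[M₂Z]) = 0.0034.
(0.0072)·(8.5e-4)³ / (([G])³·(0.0066)) = 0.0034
[G]³ = 1.97e-7 ⇒ [G] = 0.0058 M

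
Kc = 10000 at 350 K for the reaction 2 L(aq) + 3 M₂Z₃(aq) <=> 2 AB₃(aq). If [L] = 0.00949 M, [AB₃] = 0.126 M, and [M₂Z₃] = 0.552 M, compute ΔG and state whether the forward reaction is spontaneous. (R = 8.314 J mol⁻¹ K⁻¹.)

ΔG = -6.56 kJ/mol; the forward reaction is spontaneous

Qc = [AB₃]² / ([L]²·[M₂Z₃]³) = (0.126)² / ((0.00949)²·(0.552)³) = 1050
ΔG = RT ln(Qc/Kc) = (8.314 J mol⁻¹ K⁻¹)(350 K) × ln(1050/10000)
   = (2.910 kJ/mol)(-2.254) = -6.56 kJ/mol
ΔG < 0, so the forward reaction is spontaneous (proceeds forward).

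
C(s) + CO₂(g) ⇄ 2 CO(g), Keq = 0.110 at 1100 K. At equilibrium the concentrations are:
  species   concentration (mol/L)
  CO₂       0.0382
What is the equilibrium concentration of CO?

[CO] = 0.0648 mol/L

(C is a pure solid — omitted from Keq.)
At equilibrium, Keq = [CO]² / [CO₂] = 0.110.
([CO])² / (0.0382) = 0.110
[CO]² = 0.00420 ⇒ [CO] = 0.0648 mol/L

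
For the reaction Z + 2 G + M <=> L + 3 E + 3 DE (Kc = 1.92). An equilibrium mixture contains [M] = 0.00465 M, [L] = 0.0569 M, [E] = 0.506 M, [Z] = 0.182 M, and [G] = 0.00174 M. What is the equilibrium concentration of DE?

[DE] = 0.00874 M

At equilibrium, Kc = [L]·[E]³·[DE]³ / ([Z]·[G]²·[M]) = 1.92.
(0.0569)·(0.506)³·([DE])³ / ((0.182)·(0.00174)²·(0.00465)) = 1.92
[DE]³ = 6.67e-7 ⇒ [DE] = 0.00874 M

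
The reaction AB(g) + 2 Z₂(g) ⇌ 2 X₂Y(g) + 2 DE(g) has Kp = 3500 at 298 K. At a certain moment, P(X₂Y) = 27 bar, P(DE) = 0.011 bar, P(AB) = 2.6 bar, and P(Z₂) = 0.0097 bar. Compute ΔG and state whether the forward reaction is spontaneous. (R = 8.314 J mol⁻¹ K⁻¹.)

Qp = P(X₂Y)²·P(DE)² / (P(AB)·P(Z₂)²) = (27)²·(0.011)² / ((2.6)·(0.0097)²) = 361
ΔG = RT ln(Qp/Kp) = (8.314 J mol⁻¹ K⁻¹)(298 K) × ln(361/3500)
   = (2.478 kJ/mol)(-2.272) = -5.63 kJ/mol
ΔG < 0, so the forward reaction is spontaneous (proceeds forward).

ΔG = -5.63 kJ/mol; the forward reaction is spontaneous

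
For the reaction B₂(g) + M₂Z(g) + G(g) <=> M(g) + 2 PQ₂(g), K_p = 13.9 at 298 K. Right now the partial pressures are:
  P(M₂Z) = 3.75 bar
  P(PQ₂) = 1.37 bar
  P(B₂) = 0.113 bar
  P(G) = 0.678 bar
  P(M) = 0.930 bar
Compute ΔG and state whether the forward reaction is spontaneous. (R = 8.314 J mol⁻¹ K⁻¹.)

ΔG = -2.05 kJ/mol; the forward reaction is spontaneous

Q_p = P(M)·P(PQ₂)² / (P(B₂)·P(M₂Z)·P(G)) = (0.930)·(1.37)² / ((0.113)·(3.75)·(0.678)) = 6.08
ΔG = RT ln(Q_p/K_p) = (8.314 J mol⁻¹ K⁻¹)(298 K) × ln(6.08/13.9)
   = (2.478 kJ/mol)(-0.8269) = -2.05 kJ/mol
ΔG < 0, so the forward reaction is spontaneous (proceeds forward).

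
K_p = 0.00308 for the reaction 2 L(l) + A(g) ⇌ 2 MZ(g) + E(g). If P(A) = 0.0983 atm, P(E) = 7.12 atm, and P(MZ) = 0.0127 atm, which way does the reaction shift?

reverse (toward reactants)

(L is a pure liquid — omitted from Q_p.)
Q_p = P(MZ)²·P(E) / P(A) = (0.0127)²·(7.12) / (0.0983) = 0.0117
Q_p = 0.0117 > K_p = 0.00308, so the reverse reaction proceeds.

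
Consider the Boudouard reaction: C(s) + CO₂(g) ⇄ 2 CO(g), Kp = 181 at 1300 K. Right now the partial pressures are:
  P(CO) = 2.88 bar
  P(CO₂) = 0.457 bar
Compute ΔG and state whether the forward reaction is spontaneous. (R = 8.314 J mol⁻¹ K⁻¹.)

(C is a pure solid — omitted from Qp.)
Qp = P(CO)² / P(CO₂) = (2.88)² / (0.457) = 18.1
ΔG = RT ln(Qp/Kp) = (8.314 J mol⁻¹ K⁻¹)(1300 K) × ln(18.1/181)
   = (10.81 kJ/mol)(-2.303) = -24.9 kJ/mol
ΔG < 0, so the forward reaction is spontaneous (proceeds forward).

ΔG = -24.9 kJ/mol; the forward reaction is spontaneous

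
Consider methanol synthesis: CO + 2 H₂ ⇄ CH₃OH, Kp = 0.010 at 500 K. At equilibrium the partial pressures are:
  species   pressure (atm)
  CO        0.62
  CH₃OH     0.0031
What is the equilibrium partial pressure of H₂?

P(H₂) = 0.71 atm

At equilibrium, Kp = P(CH₃OH) / (P(CO)·P(H₂)²) = 0.010.
(0.0031) / ((0.62)·(P(H₂))²) = 0.010
P(H₂)² = 0.500 ⇒ P(H₂) = 0.71 atm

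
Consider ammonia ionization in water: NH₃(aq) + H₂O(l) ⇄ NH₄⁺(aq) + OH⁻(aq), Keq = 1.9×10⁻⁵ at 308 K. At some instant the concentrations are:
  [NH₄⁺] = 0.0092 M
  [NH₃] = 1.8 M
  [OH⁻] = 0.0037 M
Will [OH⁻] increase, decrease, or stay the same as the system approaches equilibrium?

stay the same

(H₂O is a pure liquid — omitted from Q.)
Q = [NH₄⁺]·[OH⁻] / [NH₃] = (0.0092)·(0.0037) / (1.8) = 1.9×10⁻⁵
Q = 1.9×10⁻⁵ = Keq; the system is at equilibrium.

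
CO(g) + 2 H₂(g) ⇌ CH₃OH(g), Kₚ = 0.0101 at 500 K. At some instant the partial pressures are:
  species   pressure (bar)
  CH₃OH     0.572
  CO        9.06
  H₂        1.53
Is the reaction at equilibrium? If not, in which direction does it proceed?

toward reactants

Qₚ = P(CH₃OH) / (P(CO)·P(H₂)²) = (0.572) / ((9.06)·(1.53)²) = 0.0270
Qₚ = 0.0270 > Kₚ = 0.0101, so the reverse reaction proceeds.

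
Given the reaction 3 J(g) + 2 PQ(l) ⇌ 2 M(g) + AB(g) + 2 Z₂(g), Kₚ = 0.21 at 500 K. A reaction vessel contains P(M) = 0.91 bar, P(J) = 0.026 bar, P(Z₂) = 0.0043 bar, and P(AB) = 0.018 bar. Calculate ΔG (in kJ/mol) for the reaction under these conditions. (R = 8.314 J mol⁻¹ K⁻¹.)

(PQ is a pure liquid — omitted from Qₚ.)
Qₚ = P(M)²·P(AB)·P(Z₂)² / P(J)³ = (0.91)²·(0.018)·(0.0043)² / (0.026)³ = 0.0157
ΔG = RT ln(Qₚ/Kₚ) = (8.314 J mol⁻¹ K⁻¹)(500 K) × ln(0.0157/0.21)
   = (4.157 kJ/mol)(-2.593) = -10.8 kJ/mol
ΔG < 0, so the forward reaction is spontaneous (proceeds forward).

ΔG = -10.8 kJ/mol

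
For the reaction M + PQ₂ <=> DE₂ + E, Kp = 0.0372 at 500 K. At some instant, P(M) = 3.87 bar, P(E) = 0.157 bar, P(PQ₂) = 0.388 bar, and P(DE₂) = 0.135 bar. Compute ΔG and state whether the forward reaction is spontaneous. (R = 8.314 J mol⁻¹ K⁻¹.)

Qp = P(DE₂)·P(E) / (P(M)·P(PQ₂)) = (0.135)·(0.157) / ((3.87)·(0.388)) = 0.0141
ΔG = RT ln(Qp/Kp) = (8.314 J mol⁻¹ K⁻¹)(500 K) × ln(0.0141/0.0372)
   = (4.157 kJ/mol)(-0.9701) = -4.03 kJ/mol
ΔG < 0, so the forward reaction is spontaneous (proceeds forward).

ΔG = -4.03 kJ/mol; the forward reaction is spontaneous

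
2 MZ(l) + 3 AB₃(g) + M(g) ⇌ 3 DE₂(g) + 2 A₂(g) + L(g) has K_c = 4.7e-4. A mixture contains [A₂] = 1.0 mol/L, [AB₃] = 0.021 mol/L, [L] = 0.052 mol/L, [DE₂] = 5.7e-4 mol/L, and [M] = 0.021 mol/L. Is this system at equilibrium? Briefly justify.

no; Q < K, reaction proceeds forward

(MZ is a pure liquid — omitted from Q_c.)
Q_c = [DE₂]³·[A₂]²·[L] / ([AB₃]³·[M]) = (5.7e-4)³·(1.0)²·(0.052) / ((0.021)³·(0.021)) = 5.0e-5
Q_c = 5.0e-5 < K_c = 4.7e-4: net forward reaction.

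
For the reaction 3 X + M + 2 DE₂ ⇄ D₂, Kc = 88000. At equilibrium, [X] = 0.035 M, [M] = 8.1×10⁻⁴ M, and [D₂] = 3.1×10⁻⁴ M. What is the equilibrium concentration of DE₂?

At equilibrium, Kc = [D₂] / ([X]³·[M]·[DE₂]²) = 88000.
(3.1×10⁻⁴) / ((0.035)³·(8.1×10⁻⁴)·([DE₂])²) = 88000
[DE₂]² = 0.101 ⇒ [DE₂] = 0.32 M

[DE₂] = 0.32 M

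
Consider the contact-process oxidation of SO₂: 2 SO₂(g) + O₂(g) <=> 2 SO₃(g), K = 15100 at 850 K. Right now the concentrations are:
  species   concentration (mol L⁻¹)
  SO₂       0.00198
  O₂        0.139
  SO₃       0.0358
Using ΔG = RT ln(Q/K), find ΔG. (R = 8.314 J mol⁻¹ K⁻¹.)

ΔG = -13.1 kJ/mol

Q = [SO₃]² / ([SO₂]²·[O₂]) = (0.0358)² / ((0.00198)²·(0.139)) = 2350
ΔG = RT ln(Q/K) = (8.314 J mol⁻¹ K⁻¹)(850 K) × ln(2350/15100)
   = (7.067 kJ/mol)(-1.860) = -13.1 kJ/mol
ΔG < 0, so the forward reaction is spontaneous (proceeds forward).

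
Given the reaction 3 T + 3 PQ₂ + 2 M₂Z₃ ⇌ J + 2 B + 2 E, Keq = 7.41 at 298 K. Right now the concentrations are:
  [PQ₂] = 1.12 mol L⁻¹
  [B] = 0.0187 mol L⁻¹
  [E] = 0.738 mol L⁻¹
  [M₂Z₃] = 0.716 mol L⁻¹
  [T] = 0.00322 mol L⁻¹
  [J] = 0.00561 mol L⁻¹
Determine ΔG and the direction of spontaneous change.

ΔG = 4.44 kJ/mol; the forward reaction is non-spontaneous

Q = [J]·[B]²·[E]² / ([T]³·[PQ₂]³·[M₂Z₃]²) = (0.00561)·(0.0187)²·(0.738)² / ((0.00322)³·(1.12)³·(0.716)²) = 44.4
ΔG = RT ln(Q/Keq) = (8.314 J mol⁻¹ K⁻¹)(298 K) × ln(44.4/7.41)
   = (2.478 kJ/mol)(1.790) = 4.44 kJ/mol
ΔG > 0, so the forward reaction is non-spontaneous (proceeds in reverse).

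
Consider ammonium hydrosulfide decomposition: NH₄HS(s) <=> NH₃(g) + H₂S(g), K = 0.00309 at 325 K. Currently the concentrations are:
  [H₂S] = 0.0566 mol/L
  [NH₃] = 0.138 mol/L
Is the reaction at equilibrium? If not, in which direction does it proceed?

in the reverse direction

(NH₄HS is a pure solid — omitted from Q.)
Q = [NH₃]·[H₂S] = (0.138)·(0.0566) = 0.00781
Q = 0.00781 > K = 0.00309, so the reverse reaction proceeds.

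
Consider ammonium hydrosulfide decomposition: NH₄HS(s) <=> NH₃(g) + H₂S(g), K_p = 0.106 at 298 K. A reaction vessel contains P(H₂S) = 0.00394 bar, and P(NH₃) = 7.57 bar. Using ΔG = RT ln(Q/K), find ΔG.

ΔG = -3.14 kJ/mol

(NH₄HS is a pure solid — omitted from Q_p.)
Q_p = P(NH₃)·P(H₂S) = (7.57)·(0.00394) = 0.0298
ΔG = RT ln(Q_p/K_p) = (8.314 J mol⁻¹ K⁻¹)(298 K) × ln(0.0298/0.106)
   = (2.478 kJ/mol)(-1.269) = -3.14 kJ/mol
ΔG < 0, so the forward reaction is spontaneous (proceeds forward).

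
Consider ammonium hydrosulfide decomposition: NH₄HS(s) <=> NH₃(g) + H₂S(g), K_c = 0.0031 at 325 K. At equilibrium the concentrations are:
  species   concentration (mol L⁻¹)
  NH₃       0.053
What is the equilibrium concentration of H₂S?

[H₂S] = 0.058 mol L⁻¹

(NH₄HS is a pure solid — omitted from K_c.)
At equilibrium, K_c = [NH₃]·[H₂S] = 0.0031.
(0.053)·([H₂S]) = 0.0031
[H₂S] = 0.0585 = 0.058 mol L⁻¹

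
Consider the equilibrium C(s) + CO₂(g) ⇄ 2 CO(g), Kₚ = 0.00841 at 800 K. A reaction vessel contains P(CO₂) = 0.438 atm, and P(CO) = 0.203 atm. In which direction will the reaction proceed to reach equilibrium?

reverse (toward reactants)

(C is a pure solid — omitted from Qₚ.)
Qₚ = P(CO)² / P(CO₂) = (0.203)² / (0.438) = 0.0941
Qₚ = 0.0941 > Kₚ = 0.00841, so the reverse reaction proceeds.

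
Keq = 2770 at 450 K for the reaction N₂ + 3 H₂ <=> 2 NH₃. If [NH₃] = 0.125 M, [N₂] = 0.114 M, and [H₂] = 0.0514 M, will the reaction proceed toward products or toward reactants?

to the right

Q = [NH₃]² / ([N₂]·[H₂]³) = (0.125)² / ((0.114)·(0.0514)³) = 1010
Q = 1010 < Keq = 2770, so the forward reaction proceeds.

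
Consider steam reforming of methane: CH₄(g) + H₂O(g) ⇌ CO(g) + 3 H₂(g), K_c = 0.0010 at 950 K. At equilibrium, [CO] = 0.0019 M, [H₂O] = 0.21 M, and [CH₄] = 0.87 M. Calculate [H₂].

At equilibrium, K_c = [CO]·[H₂]³ / ([CH₄]·[H₂O]) = 0.0010.
(0.0019)·([H₂])³ / ((0.87)·(0.21)) = 0.0010
[H₂]³ = 0.0962 ⇒ [H₂] = 0.46 M

[H₂] = 0.46 M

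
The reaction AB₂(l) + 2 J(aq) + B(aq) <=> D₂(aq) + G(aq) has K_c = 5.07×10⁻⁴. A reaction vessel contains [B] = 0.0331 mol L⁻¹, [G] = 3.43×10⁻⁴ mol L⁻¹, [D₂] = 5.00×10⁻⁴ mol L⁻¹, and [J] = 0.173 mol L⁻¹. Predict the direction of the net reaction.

to the right

(AB₂ is a pure liquid — omitted from Q_c.)
Q_c = [D₂]·[G] / ([J]²·[B]) = (5.00×10⁻⁴)·(3.43×10⁻⁴) / ((0.173)²·(0.0331)) = 1.73×10⁻⁴
Q_c = 1.73×10⁻⁴ < K_c = 5.07×10⁻⁴, so the forward reaction proceeds.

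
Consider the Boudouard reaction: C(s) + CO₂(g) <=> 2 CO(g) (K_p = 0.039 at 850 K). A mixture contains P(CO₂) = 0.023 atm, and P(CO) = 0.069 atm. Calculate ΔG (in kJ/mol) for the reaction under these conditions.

ΔG = 11.8 kJ/mol

(C is a pure solid — omitted from Q_p.)
Q_p = P(CO)² / P(CO₂) = (0.069)² / (0.023) = 0.207
ΔG = RT ln(Q_p/K_p) = (8.314 J mol⁻¹ K⁻¹)(850 K) × ln(0.207/0.039)
   = (7.067 kJ/mol)(1.669) = 11.8 kJ/mol
ΔG > 0, so the forward reaction is non-spontaneous (proceeds in reverse).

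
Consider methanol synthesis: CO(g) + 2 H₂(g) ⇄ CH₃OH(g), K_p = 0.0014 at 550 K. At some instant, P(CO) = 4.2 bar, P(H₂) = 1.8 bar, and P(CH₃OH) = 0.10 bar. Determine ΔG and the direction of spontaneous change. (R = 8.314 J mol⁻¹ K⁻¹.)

ΔG = 7.58 kJ/mol; the forward reaction is non-spontaneous

Q_p = P(CH₃OH) / (P(CO)·P(H₂)²) = (0.10) / ((4.2)·(1.8)²) = 0.00735
ΔG = RT ln(Q_p/K_p) = (8.314 J mol⁻¹ K⁻¹)(550 K) × ln(0.00735/0.0014)
   = (4.573 kJ/mol)(1.658) = 7.58 kJ/mol
ΔG > 0, so the forward reaction is non-spontaneous (proceeds in reverse).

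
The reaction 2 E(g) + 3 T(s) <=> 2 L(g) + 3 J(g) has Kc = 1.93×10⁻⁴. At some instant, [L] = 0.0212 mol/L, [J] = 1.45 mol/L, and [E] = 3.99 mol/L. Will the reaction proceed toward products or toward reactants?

toward products

(T is a pure solid — omitted from Qc.)
Qc = [L]²·[J]³ / [E]² = (0.0212)²·(1.45)³ / (3.99)² = 8.61×10⁻⁵
Qc = 8.61×10⁻⁵ < Kc = 1.93×10⁻⁴, so the forward reaction proceeds.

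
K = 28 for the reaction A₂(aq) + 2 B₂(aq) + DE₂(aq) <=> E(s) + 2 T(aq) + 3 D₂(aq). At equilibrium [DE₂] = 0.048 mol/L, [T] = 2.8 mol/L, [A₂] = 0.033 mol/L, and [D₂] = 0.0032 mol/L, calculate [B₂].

[B₂] = 0.0024 mol/L

(E is a pure solid — omitted from K.)
At equilibrium, K = [T]²·[D₂]³ / ([A₂]·[B₂]²·[DE₂]) = 28.
(2.8)²·(0.0032)³ / ((0.033)·([B₂])²·(0.048)) = 28
[B₂]² = 5.79e-6 ⇒ [B₂] = 0.0024 mol/L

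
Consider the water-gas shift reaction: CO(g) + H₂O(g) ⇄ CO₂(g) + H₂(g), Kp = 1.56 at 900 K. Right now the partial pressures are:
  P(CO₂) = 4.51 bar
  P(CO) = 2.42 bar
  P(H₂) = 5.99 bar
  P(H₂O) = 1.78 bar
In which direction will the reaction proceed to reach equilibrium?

Qp = P(CO₂)·P(H₂) / (P(CO)·P(H₂O)) = (4.51)·(5.99) / ((2.42)·(1.78)) = 6.27
Qp = 6.27 > Kp = 1.56, so the reverse reaction proceeds.

toward reactants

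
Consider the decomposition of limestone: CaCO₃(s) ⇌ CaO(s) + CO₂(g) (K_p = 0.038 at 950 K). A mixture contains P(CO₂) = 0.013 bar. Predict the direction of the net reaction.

(CaCO₃, CaO are pure solids — omitted from Q_p.)
Q_p = P(CO₂) = 0.013
Q_p = 0.013 < K_p = 0.038, so the forward reaction proceeds.

in the forward direction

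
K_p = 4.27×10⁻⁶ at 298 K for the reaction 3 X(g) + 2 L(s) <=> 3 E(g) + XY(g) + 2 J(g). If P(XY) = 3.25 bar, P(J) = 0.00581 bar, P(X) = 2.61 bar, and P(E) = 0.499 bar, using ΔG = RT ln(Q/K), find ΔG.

(L is a pure solid — omitted from Q_p.)
Q_p = P(E)³·P(XY)·P(J)² / P(X)³ = (0.499)³·(3.25)·(0.00581)² / (2.61)³ = 7.67×10⁻⁷
ΔG = RT ln(Q_p/K_p) = (8.314 J mol⁻¹ K⁻¹)(298 K) × ln(7.67×10⁻⁷/4.27×10⁻⁶)
   = (2.478 kJ/mol)(-1.717) = -4.25 kJ/mol
ΔG < 0, so the forward reaction is spontaneous (proceeds forward).

ΔG = -4.25 kJ/mol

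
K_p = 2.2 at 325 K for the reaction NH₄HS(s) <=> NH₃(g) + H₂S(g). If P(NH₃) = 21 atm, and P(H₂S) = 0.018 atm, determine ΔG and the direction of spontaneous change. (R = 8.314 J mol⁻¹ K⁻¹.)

(NH₄HS is a pure solid — omitted from Q_p.)
Q_p = P(NH₃)·P(H₂S) = (21)·(0.018) = 0.378
ΔG = RT ln(Q_p/K_p) = (8.314 J mol⁻¹ K⁻¹)(325 K) × ln(0.378/2.2)
   = (2.702 kJ/mol)(-1.761) = -4.76 kJ/mol
ΔG < 0, so the forward reaction is spontaneous (proceeds forward).

ΔG = -4.76 kJ/mol; the forward reaction is spontaneous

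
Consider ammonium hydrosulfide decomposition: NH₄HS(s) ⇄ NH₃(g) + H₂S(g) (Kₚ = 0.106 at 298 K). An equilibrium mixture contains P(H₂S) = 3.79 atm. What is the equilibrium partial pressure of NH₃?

(NH₄HS is a pure solid — omitted from Kₚ.)
At equilibrium, Kₚ = P(NH₃)·P(H₂S) = 0.106.
(P(NH₃))·(3.79) = 0.106
P(NH₃) = 0.0280 atm

P(NH₃) = 0.0280 atm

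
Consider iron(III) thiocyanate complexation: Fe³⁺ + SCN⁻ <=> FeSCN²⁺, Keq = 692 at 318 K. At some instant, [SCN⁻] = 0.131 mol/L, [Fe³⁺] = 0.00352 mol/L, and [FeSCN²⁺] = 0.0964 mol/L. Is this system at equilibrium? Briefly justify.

no; Q < K, reaction proceeds forward

Q = [FeSCN²⁺] / ([Fe³⁺]·[SCN⁻]) = (0.0964) / ((0.00352)·(0.131)) = 209
Q = 209 < Keq = 692: net forward reaction.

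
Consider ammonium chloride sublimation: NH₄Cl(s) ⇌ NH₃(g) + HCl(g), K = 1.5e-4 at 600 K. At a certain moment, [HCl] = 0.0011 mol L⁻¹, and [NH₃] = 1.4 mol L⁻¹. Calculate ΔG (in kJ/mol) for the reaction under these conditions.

ΔG = 11.6 kJ/mol

(NH₄Cl is a pure solid — omitted from Q.)
Q = [NH₃]·[HCl] = (1.4)·(0.0011) = 0.00154
ΔG = RT ln(Q/K) = (8.314 J mol⁻¹ K⁻¹)(600 K) × ln(0.00154/1.5e-4)
   = (4.988 kJ/mol)(2.329) = 11.6 kJ/mol
ΔG > 0, so the forward reaction is non-spontaneous (proceeds in reverse).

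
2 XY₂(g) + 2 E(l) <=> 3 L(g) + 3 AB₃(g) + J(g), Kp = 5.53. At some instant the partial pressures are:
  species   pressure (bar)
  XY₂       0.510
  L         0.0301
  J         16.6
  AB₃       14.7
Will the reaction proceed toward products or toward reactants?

neither direction; the system is at equilibrium

(E is a pure liquid — omitted from Qp.)
Qp = P(L)³·P(AB₃)³·P(J) / P(XY₂)² = (0.0301)³·(14.7)³·(16.6) / (0.510)² = 5.53
Qp = 5.53 = Kp, so the system is already at equilibrium.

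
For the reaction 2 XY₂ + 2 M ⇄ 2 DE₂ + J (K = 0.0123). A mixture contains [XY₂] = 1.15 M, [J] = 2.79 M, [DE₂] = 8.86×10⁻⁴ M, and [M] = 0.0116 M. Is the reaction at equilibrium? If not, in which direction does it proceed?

Q = [DE₂]²·[J] / ([XY₂]²·[M]²) = (8.86×10⁻⁴)²·(2.79) / ((1.15)²·(0.0116)²) = 0.0123
Q = 0.0123 = K, so the system is already at equilibrium.

neither direction; the system is at equilibrium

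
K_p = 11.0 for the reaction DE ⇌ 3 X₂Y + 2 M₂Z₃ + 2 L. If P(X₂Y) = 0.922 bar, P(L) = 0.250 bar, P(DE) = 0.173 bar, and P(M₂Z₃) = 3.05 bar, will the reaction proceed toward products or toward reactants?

toward products

Q_p = P(X₂Y)³·P(M₂Z₃)²·P(L)² / P(DE) = (0.922)³·(3.05)²·(0.250)² / (0.173) = 2.63
Q_p = 2.63 < K_p = 11.0, so the forward reaction proceeds.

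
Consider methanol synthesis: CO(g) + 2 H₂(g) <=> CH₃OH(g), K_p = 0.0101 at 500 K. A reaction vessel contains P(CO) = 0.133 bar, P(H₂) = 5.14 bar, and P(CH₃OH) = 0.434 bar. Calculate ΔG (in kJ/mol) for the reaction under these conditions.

ΔG = 10.4 kJ/mol

Q_p = P(CH₃OH) / (P(CO)·P(H₂)²) = (0.434) / ((0.133)·(5.14)²) = 0.124
ΔG = RT ln(Q_p/K_p) = (8.314 J mol⁻¹ K⁻¹)(500 K) × ln(0.124/0.0101)
   = (4.157 kJ/mol)(2.508) = 10.4 kJ/mol
ΔG > 0, so the forward reaction is non-spontaneous (proceeds in reverse).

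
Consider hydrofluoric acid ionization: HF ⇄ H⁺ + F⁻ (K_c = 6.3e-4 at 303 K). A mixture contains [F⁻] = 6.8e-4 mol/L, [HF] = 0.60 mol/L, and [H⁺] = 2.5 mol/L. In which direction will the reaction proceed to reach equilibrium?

reverse (toward reactants)

Q_c = [H⁺]·[F⁻] / [HF] = (2.5)·(6.8e-4) / (0.60) = 0.0028
Q_c = 0.0028 > K_c = 6.3e-4, so the reverse reaction proceeds.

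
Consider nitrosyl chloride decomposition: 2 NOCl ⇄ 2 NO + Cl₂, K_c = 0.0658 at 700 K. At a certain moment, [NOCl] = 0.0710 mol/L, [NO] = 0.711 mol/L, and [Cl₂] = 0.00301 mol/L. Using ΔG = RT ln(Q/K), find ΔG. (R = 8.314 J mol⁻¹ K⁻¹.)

Q_c = [NO]²·[Cl₂] / [NOCl]² = (0.711)²·(0.00301) / (0.0710)² = 0.302
ΔG = RT ln(Q_c/K_c) = (8.314 J mol⁻¹ K⁻¹)(700 K) × ln(0.302/0.0658)
   = (5.820 kJ/mol)(1.524) = 8.87 kJ/mol
ΔG > 0, so the forward reaction is non-spontaneous (proceeds in reverse).

ΔG = 8.87 kJ/mol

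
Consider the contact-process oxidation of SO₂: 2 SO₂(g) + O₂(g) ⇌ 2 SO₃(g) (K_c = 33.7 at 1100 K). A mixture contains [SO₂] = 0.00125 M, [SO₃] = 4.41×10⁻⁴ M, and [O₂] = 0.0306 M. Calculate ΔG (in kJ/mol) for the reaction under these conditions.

Q_c = [SO₃]² / ([SO₂]²·[O₂]) = (4.41×10⁻⁴)² / ((0.00125)²·(0.0306)) = 4.07
ΔG = RT ln(Q_c/K_c) = (8.314 J mol⁻¹ K⁻¹)(1100 K) × ln(4.07/33.7)
   = (9.145 kJ/mol)(-2.114) = -19.3 kJ/mol
ΔG < 0, so the forward reaction is spontaneous (proceeds forward).

ΔG = -19.3 kJ/mol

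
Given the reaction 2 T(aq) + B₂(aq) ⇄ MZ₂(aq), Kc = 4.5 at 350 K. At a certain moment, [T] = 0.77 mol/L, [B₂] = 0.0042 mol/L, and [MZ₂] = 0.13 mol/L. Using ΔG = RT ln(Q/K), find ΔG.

ΔG = 7.13 kJ/mol

Qc = [MZ₂] / ([T]²·[B₂]) = (0.13) / ((0.77)²·(0.0042)) = 52.2
ΔG = RT ln(Qc/Kc) = (8.314 J mol⁻¹ K⁻¹)(350 K) × ln(52.2/4.5)
   = (2.910 kJ/mol)(2.451) = 7.13 kJ/mol
ΔG > 0, so the forward reaction is non-spontaneous (proceeds in reverse).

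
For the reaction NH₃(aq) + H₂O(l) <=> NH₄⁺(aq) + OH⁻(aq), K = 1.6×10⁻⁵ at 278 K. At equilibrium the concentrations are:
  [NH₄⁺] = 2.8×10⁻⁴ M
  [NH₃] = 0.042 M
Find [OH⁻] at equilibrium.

[OH⁻] = 0.0024 M

(H₂O is a pure liquid — omitted from K.)
At equilibrium, K = [NH₄⁺]·[OH⁻] / [NH₃] = 1.6×10⁻⁵.
(2.8×10⁻⁴)·([OH⁻]) / (0.042) = 1.6×10⁻⁵
[OH⁻] = 0.00240 = 0.0024 M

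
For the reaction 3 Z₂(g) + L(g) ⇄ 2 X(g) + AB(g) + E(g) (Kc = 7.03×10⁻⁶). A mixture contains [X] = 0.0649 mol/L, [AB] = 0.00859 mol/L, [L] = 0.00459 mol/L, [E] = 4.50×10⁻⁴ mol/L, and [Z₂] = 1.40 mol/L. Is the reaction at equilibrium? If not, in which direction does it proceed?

forward (toward products)

Qc = [X]²·[AB]·[E] / ([Z₂]³·[L]) = (0.0649)²·(0.00859)·(4.50×10⁻⁴) / ((1.40)³·(0.00459)) = 1.29×10⁻⁶
Qc = 1.29×10⁻⁶ < Kc = 7.03×10⁻⁶, so the forward reaction proceeds.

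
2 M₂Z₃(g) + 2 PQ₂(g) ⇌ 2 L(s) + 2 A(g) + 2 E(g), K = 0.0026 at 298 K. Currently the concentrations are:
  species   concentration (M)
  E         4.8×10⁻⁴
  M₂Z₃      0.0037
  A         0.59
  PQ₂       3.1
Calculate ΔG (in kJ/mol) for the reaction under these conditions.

ΔG = -3.59 kJ/mol

(L is a pure solid — omitted from Q.)
Q = [A]²·[E]² / ([M₂Z₃]²·[PQ₂]²) = (0.59)²·(4.8×10⁻⁴)² / ((0.0037)²·(3.1)²) = 6.10×10⁻⁴
ΔG = RT ln(Q/K) = (8.314 J mol⁻¹ K⁻¹)(298 K) × ln(6.10×10⁻⁴/0.0026)
   = (2.478 kJ/mol)(-1.450) = -3.59 kJ/mol
ΔG < 0, so the forward reaction is spontaneous (proceeds forward).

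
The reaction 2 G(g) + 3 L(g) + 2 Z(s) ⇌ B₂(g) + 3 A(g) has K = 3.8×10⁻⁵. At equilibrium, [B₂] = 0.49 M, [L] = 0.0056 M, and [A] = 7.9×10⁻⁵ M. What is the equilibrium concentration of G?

(Z is a pure solid — omitted from K.)
At equilibrium, K = [B₂]·[A]³ / ([G]²·[L]³) = 3.8×10⁻⁵.
(0.49)·(7.9×10⁻⁵)³ / (([G])²·(0.0056)³) = 3.8×10⁻⁵
[G]² = 0.0362 ⇒ [G] = 0.19 M

[G] = 0.19 M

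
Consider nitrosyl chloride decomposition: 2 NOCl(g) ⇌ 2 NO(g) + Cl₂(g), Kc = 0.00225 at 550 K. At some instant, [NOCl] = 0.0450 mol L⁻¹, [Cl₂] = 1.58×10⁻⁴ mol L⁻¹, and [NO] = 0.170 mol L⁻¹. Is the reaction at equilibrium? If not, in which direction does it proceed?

Qc = [NO]²·[Cl₂] / [NOCl]² = (0.170)²·(1.58×10⁻⁴) / (0.0450)² = 0.00225
Qc = 0.00225 = Kc, so the system is already at equilibrium.

no net change (already at equilibrium)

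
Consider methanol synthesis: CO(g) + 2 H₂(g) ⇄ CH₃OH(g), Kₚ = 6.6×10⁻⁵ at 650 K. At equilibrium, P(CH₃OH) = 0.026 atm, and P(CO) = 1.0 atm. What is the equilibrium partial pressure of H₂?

At equilibrium, Kₚ = P(CH₃OH) / (P(CO)·P(H₂)²) = 6.6×10⁻⁵.
(0.026) / ((1.0)·(P(H₂))²) = 6.6×10⁻⁵
P(H₂)² = 394 ⇒ P(H₂) = 20 atm

P(H₂) = 20 atm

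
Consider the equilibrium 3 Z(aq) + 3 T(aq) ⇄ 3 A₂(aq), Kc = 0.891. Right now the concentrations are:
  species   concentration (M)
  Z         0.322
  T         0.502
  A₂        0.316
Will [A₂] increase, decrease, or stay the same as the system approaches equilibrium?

decrease

Qc = [A₂]³ / ([Z]³·[T]³) = (0.316)³ / ((0.322)³·(0.502)³) = 7.47
Qc = 7.47 > Kc = 0.891: net reverse reaction.
A₂ is a product, so it decreases.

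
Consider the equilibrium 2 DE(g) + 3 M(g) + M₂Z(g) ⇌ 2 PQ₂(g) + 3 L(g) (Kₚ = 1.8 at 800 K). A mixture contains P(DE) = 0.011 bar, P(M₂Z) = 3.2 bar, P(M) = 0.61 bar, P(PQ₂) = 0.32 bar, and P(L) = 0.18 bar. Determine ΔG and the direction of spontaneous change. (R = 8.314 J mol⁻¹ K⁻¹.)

ΔG = 8.84 kJ/mol; the forward reaction is non-spontaneous

Qₚ = P(PQ₂)²·P(L)³ / (P(DE)²·P(M)³·P(M₂Z)) = (0.32)²·(0.18)³ / ((0.011)²·(0.61)³·(3.2)) = 6.80
ΔG = RT ln(Qₚ/Kₚ) = (8.314 J mol⁻¹ K⁻¹)(800 K) × ln(6.80/1.8)
   = (6.651 kJ/mol)(1.329) = 8.84 kJ/mol
ΔG > 0, so the forward reaction is non-spontaneous (proceeds in reverse).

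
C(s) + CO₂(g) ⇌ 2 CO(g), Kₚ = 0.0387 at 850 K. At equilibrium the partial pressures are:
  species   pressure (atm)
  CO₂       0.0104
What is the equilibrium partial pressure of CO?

(C is a pure solid — omitted from Kₚ.)
At equilibrium, Kₚ = P(CO)² / P(CO₂) = 0.0387.
(P(CO))² / (0.0104) = 0.0387
P(CO)² = 4.02×10⁻⁴ ⇒ P(CO) = 0.0201 atm

P(CO) = 0.0201 atm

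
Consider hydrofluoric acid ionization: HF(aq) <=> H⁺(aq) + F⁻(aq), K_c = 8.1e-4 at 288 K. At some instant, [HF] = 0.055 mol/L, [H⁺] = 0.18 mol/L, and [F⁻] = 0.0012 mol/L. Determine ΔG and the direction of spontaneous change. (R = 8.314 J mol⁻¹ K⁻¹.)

ΔG = 3.78 kJ/mol; the forward reaction is non-spontaneous

Q_c = [H⁺]·[F⁻] / [HF] = (0.18)·(0.0012) / (0.055) = 0.00393
ΔG = RT ln(Q_c/K_c) = (8.314 J mol⁻¹ K⁻¹)(288 K) × ln(0.00393/8.1e-4)
   = (2.394 kJ/mol)(1.579) = 3.78 kJ/mol
ΔG > 0, so the forward reaction is non-spontaneous (proceeds in reverse).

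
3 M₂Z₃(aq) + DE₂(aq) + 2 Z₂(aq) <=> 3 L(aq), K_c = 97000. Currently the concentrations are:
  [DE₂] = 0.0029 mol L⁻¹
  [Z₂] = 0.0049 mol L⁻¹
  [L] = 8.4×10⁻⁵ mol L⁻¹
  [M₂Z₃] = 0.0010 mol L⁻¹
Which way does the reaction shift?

Q_c = [L]³ / ([M₂Z₃]³·[DE₂]·[Z₂]²) = (8.4×10⁻⁵)³ / ((0.0010)³·(0.0029)·(0.0049)²) = 8500
Q_c = 8500 < K_c = 97000, so the forward reaction proceeds.

to the right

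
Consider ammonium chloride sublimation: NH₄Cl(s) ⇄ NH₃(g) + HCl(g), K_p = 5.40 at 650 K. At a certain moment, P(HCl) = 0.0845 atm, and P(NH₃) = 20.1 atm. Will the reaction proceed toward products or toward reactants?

(NH₄Cl is a pure solid — omitted from Q_p.)
Q_p = P(NH₃)·P(HCl) = (20.1)·(0.0845) = 1.70
Q_p = 1.70 < K_p = 5.40, so the forward reaction proceeds.

in the forward direction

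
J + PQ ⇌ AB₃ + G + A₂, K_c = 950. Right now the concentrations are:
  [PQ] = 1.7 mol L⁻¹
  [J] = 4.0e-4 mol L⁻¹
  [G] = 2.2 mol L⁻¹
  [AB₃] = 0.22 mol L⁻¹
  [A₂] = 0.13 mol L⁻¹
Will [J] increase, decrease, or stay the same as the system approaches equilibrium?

Q_c = [AB₃]·[G]·[A₂] / ([J]·[PQ]) = (0.22)·(2.2)·(0.13) / ((4.0e-4)·(1.7)) = 93
Q_c = 93 < K_c = 950: net forward reaction.
J is a reactant, so it decreases.

decrease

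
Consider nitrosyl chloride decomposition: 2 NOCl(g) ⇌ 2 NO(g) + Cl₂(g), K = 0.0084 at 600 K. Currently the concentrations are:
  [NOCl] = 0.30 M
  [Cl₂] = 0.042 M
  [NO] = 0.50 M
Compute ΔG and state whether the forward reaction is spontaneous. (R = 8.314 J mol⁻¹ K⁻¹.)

ΔG = 13.1 kJ/mol; the forward reaction is non-spontaneous

Q = [NO]²·[Cl₂] / [NOCl]² = (0.50)²·(0.042) / (0.30)² = 0.117
ΔG = RT ln(Q/K) = (8.314 J mol⁻¹ K⁻¹)(600 K) × ln(0.117/0.0084)
   = (4.988 kJ/mol)(2.634) = 13.1 kJ/mol
ΔG > 0, so the forward reaction is non-spontaneous (proceeds in reverse).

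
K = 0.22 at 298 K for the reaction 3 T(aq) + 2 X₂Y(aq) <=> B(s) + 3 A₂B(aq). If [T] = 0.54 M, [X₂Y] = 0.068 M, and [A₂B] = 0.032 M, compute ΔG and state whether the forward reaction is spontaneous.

(B is a pure solid — omitted from Q.)
Q = [A₂B]³ / ([T]³·[X₂Y]²) = (0.032)³ / ((0.54)³·(0.068)²) = 0.0450
ΔG = RT ln(Q/K) = (8.314 J mol⁻¹ K⁻¹)(298 K) × ln(0.0450/0.22)
   = (2.478 kJ/mol)(-1.587) = -3.93 kJ/mol
ΔG < 0, so the forward reaction is spontaneous (proceeds forward).

ΔG = -3.93 kJ/mol; the forward reaction is spontaneous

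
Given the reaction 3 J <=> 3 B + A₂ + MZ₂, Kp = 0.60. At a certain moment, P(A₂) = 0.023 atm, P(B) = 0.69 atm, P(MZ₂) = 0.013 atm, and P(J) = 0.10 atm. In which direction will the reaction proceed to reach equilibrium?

Qp = P(B)³·P(A₂)·P(MZ₂) / P(J)³ = (0.69)³·(0.023)·(0.013) / (0.10)³ = 0.098
Qp = 0.098 < Kp = 0.60, so the forward reaction proceeds.

toward products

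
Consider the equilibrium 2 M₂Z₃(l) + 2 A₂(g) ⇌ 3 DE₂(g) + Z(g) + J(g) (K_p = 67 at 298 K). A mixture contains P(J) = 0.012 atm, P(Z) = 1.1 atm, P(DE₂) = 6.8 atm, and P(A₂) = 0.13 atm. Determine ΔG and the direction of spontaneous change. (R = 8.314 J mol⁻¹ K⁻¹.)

ΔG = 3.22 kJ/mol; the forward reaction is non-spontaneous

(M₂Z₃ is a pure liquid — omitted from Q_p.)
Q_p = P(DE₂)³·P(Z)·P(J) / P(A₂)² = (6.8)³·(1.1)·(0.012) / (0.13)² = 246
ΔG = RT ln(Q_p/K_p) = (8.314 J mol⁻¹ K⁻¹)(298 K) × ln(246/67)
   = (2.478 kJ/mol)(1.301) = 3.22 kJ/mol
ΔG > 0, so the forward reaction is non-spontaneous (proceeds in reverse).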